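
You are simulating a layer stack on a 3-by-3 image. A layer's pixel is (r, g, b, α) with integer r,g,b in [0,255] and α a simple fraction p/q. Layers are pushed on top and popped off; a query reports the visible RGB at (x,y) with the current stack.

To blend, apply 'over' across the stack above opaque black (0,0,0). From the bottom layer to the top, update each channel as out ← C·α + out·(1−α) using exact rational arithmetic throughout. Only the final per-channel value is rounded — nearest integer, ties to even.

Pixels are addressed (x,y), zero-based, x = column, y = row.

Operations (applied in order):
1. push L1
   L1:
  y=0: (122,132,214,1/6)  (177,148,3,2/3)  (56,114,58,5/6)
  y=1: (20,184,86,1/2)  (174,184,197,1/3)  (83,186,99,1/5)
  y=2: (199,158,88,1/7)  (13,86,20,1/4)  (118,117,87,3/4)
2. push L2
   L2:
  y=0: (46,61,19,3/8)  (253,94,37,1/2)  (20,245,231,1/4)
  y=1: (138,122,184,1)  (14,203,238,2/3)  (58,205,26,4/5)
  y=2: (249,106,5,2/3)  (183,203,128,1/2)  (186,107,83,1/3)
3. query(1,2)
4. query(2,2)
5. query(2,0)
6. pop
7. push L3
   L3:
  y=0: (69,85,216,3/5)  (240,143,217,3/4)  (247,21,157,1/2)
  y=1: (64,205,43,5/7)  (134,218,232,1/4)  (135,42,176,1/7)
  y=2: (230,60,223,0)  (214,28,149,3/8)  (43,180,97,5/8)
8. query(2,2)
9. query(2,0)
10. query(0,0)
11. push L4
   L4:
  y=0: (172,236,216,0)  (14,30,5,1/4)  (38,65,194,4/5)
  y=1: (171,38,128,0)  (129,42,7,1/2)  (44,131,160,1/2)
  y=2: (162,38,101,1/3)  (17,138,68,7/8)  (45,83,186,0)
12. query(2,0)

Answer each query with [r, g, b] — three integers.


query (1,2) [L1,L2] — begin 0,0,0
after L1 α=1/4: [13/4, 43/2, 5]
after L2 α=1/2: [745/8, 449/4, 133/2]
rounded: [93, 112, 66]

(2,2) stack=L1,L2; from [0,0,0]:
after L1 α=3/4: [177/2, 351/4, 261/4]
after L2 α=1/3: [121, 565/6, 427/6]
= [121, 94, 71]

(2,0) stack=L1,L2; from [0,0,0]:
L1 α=5/6: [140/3, 95, 145/3]
L2 α=1/4: [40, 265/2, 94]
= [40, 132, 94]

at x=2,y=2 over L1,L3:
+L1 (α=3/4) → [177/2, 351/4, 261/4]
+L3 (α=5/8) → [961/16, 4653/32, 2723/32]
= [60, 145, 85]

query (2,0) [L1,L3] — begin 0,0,0
after L1 α=5/6: [140/3, 95, 145/3]
after L3 α=1/2: [881/6, 58, 308/3]
→ [147, 58, 103]

at x=0,y=0 over L1,L3:
+L1 (α=1/6) → [61/3, 22, 107/3]
+L3 (α=3/5) → [743/15, 299/5, 2158/15]
→ [50, 60, 144]

at x=2,y=0 over L1,L3,L4:
after L1 α=5/6: [140/3, 95, 145/3]
after L3 α=1/2: [881/6, 58, 308/3]
after L4 α=4/5: [1793/30, 318/5, 2636/15]
→ [60, 64, 176]


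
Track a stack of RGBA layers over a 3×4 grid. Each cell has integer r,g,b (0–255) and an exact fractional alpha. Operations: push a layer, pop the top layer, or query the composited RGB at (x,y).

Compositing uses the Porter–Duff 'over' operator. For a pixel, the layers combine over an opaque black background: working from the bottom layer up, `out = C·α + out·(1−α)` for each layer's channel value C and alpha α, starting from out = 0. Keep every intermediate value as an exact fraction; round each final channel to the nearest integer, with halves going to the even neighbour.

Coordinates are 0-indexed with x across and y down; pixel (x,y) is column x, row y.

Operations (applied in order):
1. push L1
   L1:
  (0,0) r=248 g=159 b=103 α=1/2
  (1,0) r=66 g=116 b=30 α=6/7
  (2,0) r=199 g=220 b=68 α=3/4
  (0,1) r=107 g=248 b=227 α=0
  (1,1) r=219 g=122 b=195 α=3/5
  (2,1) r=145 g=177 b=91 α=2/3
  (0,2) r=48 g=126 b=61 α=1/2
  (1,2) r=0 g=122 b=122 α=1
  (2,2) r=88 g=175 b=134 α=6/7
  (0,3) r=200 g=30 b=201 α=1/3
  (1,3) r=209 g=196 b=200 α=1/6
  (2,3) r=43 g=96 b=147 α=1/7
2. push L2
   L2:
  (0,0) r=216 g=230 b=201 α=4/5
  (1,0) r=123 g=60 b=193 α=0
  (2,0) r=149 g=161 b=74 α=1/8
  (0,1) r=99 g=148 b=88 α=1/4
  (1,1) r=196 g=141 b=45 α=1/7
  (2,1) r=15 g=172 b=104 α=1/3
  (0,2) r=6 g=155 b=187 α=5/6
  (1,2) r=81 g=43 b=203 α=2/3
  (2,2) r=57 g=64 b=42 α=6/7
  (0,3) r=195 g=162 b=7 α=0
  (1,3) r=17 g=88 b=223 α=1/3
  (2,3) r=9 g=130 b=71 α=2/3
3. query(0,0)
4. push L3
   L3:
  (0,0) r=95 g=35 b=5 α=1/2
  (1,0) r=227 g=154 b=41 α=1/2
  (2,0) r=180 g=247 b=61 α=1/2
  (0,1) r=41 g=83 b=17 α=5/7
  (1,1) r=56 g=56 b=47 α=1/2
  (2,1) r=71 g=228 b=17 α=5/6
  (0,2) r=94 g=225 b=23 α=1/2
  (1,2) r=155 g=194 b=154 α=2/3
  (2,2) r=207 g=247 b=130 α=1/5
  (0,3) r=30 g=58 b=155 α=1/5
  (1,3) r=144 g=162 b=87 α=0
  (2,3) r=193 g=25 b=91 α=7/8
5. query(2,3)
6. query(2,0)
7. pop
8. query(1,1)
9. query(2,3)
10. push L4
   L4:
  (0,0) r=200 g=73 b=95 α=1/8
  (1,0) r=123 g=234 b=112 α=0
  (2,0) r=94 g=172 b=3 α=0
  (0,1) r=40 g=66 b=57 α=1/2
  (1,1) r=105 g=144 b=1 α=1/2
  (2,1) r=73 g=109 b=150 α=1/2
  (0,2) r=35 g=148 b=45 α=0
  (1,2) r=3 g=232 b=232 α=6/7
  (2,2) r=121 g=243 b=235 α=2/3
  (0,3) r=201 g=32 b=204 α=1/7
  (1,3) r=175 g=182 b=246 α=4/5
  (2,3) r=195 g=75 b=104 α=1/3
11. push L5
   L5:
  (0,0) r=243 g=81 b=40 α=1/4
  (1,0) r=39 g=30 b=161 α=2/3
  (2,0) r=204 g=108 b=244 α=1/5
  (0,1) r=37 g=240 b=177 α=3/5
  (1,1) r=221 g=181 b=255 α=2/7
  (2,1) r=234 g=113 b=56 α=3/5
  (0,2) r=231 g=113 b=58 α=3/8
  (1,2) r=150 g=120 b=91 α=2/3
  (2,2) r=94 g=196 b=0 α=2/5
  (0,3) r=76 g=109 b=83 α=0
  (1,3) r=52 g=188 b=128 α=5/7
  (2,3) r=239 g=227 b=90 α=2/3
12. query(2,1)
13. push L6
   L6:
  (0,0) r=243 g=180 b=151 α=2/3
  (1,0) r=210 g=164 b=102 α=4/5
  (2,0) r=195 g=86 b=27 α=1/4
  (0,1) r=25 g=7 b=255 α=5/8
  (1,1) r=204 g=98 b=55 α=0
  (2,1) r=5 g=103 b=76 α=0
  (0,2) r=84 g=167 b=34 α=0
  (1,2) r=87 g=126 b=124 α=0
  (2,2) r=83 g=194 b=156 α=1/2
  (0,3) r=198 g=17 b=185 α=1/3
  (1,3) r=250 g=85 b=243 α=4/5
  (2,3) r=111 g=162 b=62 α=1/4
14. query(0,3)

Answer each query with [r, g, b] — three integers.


query (0,0) [L1,L2] — begin 0,0,0
after L1 α=1/2: [124, 159/2, 103/2]
after L2 α=4/5: [988/5, 1999/10, 1711/10]
rounded: [198, 200, 171]

query (2,3) [L1,L2,L3] — begin 0,0,0
L1 α=1/7: [43/7, 96/7, 21]
L2 α=2/3: [169/21, 1916/21, 163/3]
L3 α=7/8: [7135/42, 5591/168, 1037/12]
= [170, 33, 86]

at x=2,y=0 over L1,L2,L3:
+L1 (α=3/4) → [597/4, 165, 51]
+L2 (α=1/8) → [4775/32, 329/2, 431/8]
+L3 (α=1/2) → [10535/64, 823/4, 919/16]
rounded: [165, 206, 57]

query (1,1) [L1,L2] — begin 0,0,0
L1 α=3/5: [657/5, 366/5, 117]
L2 α=1/7: [4922/35, 2901/35, 747/7]
= [141, 83, 107]

query (2,3) [L1,L2] — begin 0,0,0
+L1 (α=1/7) → [43/7, 96/7, 21]
+L2 (α=2/3) → [169/21, 1916/21, 163/3]
rounded: [8, 91, 54]

query (2,1) [L1,L2,L4,L5] — begin 0,0,0
after L1 α=2/3: [290/3, 118, 182/3]
after L2 α=1/3: [625/9, 136, 676/9]
after L4 α=1/2: [641/9, 245/2, 1013/9]
after L5 α=3/5: [1520/9, 584/5, 3538/45]
= [169, 117, 79]

(0,3) stack=L1,L2,L4,L5,L6; from [0,0,0]:
+L1 (α=1/3) → [200/3, 10, 67]
+L2 (α=0) → [200/3, 10, 67]
+L4 (α=1/7) → [601/7, 92/7, 606/7]
+L5 (α=0) → [601/7, 92/7, 606/7]
+L6 (α=1/3) → [2588/21, 101/7, 2507/21]
rounded: [123, 14, 119]


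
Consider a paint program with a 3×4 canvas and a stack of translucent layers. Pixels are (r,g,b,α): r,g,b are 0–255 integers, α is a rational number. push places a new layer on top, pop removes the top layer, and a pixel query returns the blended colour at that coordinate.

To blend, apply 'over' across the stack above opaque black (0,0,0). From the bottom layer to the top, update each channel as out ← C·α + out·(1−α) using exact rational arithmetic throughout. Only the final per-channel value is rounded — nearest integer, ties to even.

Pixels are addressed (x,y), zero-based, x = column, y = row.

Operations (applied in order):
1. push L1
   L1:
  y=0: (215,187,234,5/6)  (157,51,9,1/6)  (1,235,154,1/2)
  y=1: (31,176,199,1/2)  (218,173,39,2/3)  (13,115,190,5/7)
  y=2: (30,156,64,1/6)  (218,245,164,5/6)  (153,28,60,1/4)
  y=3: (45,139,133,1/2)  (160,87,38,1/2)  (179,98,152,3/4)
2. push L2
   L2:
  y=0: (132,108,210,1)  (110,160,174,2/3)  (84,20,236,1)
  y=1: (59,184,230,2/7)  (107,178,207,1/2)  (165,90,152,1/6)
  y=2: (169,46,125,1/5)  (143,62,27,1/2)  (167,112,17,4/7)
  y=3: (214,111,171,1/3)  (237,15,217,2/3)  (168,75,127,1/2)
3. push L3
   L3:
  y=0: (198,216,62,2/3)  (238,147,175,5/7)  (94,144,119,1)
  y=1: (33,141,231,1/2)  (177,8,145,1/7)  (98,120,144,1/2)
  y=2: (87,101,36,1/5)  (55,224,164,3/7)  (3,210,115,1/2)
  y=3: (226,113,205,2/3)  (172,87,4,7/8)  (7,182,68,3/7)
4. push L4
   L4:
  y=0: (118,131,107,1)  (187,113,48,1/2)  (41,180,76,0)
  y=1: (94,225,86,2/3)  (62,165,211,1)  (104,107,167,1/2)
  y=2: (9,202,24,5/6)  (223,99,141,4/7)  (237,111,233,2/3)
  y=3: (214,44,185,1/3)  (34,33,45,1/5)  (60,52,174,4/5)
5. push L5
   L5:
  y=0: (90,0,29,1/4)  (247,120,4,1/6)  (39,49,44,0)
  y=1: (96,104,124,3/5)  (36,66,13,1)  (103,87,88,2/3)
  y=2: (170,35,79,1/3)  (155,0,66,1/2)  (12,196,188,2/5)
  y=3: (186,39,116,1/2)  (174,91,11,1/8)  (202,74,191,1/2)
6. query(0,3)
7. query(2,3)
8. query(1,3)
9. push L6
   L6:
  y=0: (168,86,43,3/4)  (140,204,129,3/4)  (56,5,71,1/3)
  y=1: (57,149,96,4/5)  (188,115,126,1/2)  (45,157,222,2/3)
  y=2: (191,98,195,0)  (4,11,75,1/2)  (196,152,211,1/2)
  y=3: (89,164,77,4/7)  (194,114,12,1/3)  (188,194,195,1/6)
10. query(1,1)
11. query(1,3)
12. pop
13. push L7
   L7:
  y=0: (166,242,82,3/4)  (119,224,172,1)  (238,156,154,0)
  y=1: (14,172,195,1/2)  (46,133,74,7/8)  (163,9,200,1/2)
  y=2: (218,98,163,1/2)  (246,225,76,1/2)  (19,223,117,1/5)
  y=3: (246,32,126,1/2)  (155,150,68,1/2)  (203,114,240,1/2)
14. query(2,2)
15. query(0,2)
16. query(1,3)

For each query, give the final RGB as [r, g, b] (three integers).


(0,3) stack=L1,L2,L3,L4,L5; from [0,0,0]:
after L1 α=1/2: [45/2, 139/2, 133/2]
after L2 α=1/3: [259/3, 250/3, 304/3]
after L3 α=2/3: [1615/9, 928/9, 1534/9]
after L4 α=1/3: [5156/27, 2252/27, 4733/27]
after L5 α=1/2: [5089/27, 3305/54, 7865/54]
rounded: [188, 61, 146]

query (2,3) [L1,L2,L3,L4,L5] — begin 0,0,0
+L1 (α=3/4) → [537/4, 147/2, 114]
+L2 (α=1/2) → [1209/8, 297/4, 241/2]
+L3 (α=3/7) → [1251/14, 843/7, 98]
+L4 (α=4/5) → [4611/70, 2299/35, 794/5]
+L5 (α=1/2) → [18751/140, 4889/70, 1749/10]
= [134, 70, 175]

at x=1,y=3 over L1,L2,L3,L4,L5:
L1 α=1/2: [80, 87/2, 19]
L2 α=2/3: [554/3, 49/2, 151]
L3 α=7/8: [2083/12, 1267/16, 179/8]
L4 α=1/5: [437/3, 1399/20, 269/10]
L5 α=1/8: [3581/24, 11613/160, 1993/80]
→ [149, 73, 25]

(1,1) stack=L1,L2,L3,L4,L5,L6; from [0,0,0]:
+L1 (α=2/3) → [436/3, 346/3, 26]
+L2 (α=1/2) → [757/6, 440/3, 233/2]
+L3 (α=1/7) → [934/7, 888/7, 844/7]
+L4 (α=1) → [62, 165, 211]
+L5 (α=1) → [36, 66, 13]
+L6 (α=1/2) → [112, 181/2, 139/2]
= [112, 90, 70]

(1,3) stack=L1,L2,L3,L4,L5,L6; from [0,0,0]:
+L1 (α=1/2) → [80, 87/2, 19]
+L2 (α=2/3) → [554/3, 49/2, 151]
+L3 (α=7/8) → [2083/12, 1267/16, 179/8]
+L4 (α=1/5) → [437/3, 1399/20, 269/10]
+L5 (α=1/8) → [3581/24, 11613/160, 1993/80]
+L6 (α=1/3) → [5909/36, 6911/80, 2473/120]
rounded: [164, 86, 21]

at x=2,y=2 over L1,L2,L3,L4,L5,L7:
L1 α=1/4: [153/4, 7, 15]
L2 α=4/7: [3131/28, 67, 113/7]
L3 α=1/2: [3215/56, 277/2, 459/7]
L4 α=2/3: [29759/168, 721/6, 3721/21]
L5 α=2/5: [31103/280, 301/2, 6353/35]
L7 α=1/5: [32433/350, 165, 29507/175]
→ [93, 165, 169]

(0,2) stack=L1,L2,L3,L4,L5,L7; from [0,0,0]:
L1 α=1/6: [5, 26, 32/3]
L2 α=1/5: [189/5, 30, 503/15]
L3 α=1/5: [1191/25, 221/5, 2552/75]
L4 α=5/6: [386/25, 1757/10, 5776/225]
L5 α=1/3: [1674/25, 644/5, 29327/675]
L7 α=1/2: [3562/25, 567/5, 69676/675]
→ [142, 113, 103]

query (1,3) [L1,L2,L3,L4,L5,L7] — begin 0,0,0
+L1 (α=1/2) → [80, 87/2, 19]
+L2 (α=2/3) → [554/3, 49/2, 151]
+L3 (α=7/8) → [2083/12, 1267/16, 179/8]
+L4 (α=1/5) → [437/3, 1399/20, 269/10]
+L5 (α=1/8) → [3581/24, 11613/160, 1993/80]
+L7 (α=1/2) → [7301/48, 35613/320, 7433/160]
rounded: [152, 111, 46]


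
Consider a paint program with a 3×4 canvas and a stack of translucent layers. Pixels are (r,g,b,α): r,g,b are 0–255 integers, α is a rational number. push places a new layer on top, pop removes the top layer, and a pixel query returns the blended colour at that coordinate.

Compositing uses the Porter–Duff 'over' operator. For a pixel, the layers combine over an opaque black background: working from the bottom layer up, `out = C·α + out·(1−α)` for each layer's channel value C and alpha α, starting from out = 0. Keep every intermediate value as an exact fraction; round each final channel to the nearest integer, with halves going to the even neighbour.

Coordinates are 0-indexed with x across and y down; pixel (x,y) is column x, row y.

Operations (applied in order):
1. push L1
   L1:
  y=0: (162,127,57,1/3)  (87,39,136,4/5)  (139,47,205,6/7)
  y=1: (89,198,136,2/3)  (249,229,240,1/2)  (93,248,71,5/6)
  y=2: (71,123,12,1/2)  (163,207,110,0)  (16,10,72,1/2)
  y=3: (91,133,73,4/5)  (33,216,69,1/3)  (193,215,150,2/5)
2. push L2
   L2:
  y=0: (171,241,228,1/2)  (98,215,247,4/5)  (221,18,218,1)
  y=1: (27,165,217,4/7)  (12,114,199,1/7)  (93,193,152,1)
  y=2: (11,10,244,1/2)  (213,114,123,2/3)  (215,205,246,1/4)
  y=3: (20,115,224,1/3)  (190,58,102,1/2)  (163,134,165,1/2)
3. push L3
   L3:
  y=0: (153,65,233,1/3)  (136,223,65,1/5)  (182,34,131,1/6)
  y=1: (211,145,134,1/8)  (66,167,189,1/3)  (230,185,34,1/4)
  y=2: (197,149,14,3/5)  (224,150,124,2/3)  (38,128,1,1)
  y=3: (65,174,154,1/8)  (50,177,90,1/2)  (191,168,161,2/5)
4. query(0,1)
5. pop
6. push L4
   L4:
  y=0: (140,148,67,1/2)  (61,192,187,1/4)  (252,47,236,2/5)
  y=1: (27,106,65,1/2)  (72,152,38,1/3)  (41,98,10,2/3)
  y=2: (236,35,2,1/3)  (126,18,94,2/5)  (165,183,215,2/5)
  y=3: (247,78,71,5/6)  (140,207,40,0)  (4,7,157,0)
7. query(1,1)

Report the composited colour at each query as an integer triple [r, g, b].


at x=0,y=1 over L1,L2,L3:
L1 α=2/3: [178/3, 132, 272/3]
L2 α=4/7: [286/7, 1056/7, 1140/7]
L3 α=1/8: [497/8, 1201/8, 637/4]
rounded: [62, 150, 159]

query (1,1) [L1,L2,L4] — begin 0,0,0
after L1 α=1/2: [249/2, 229/2, 120]
after L2 α=1/7: [759/7, 801/7, 919/7]
after L4 α=1/3: [674/7, 2666/21, 2104/21]
= [96, 127, 100]


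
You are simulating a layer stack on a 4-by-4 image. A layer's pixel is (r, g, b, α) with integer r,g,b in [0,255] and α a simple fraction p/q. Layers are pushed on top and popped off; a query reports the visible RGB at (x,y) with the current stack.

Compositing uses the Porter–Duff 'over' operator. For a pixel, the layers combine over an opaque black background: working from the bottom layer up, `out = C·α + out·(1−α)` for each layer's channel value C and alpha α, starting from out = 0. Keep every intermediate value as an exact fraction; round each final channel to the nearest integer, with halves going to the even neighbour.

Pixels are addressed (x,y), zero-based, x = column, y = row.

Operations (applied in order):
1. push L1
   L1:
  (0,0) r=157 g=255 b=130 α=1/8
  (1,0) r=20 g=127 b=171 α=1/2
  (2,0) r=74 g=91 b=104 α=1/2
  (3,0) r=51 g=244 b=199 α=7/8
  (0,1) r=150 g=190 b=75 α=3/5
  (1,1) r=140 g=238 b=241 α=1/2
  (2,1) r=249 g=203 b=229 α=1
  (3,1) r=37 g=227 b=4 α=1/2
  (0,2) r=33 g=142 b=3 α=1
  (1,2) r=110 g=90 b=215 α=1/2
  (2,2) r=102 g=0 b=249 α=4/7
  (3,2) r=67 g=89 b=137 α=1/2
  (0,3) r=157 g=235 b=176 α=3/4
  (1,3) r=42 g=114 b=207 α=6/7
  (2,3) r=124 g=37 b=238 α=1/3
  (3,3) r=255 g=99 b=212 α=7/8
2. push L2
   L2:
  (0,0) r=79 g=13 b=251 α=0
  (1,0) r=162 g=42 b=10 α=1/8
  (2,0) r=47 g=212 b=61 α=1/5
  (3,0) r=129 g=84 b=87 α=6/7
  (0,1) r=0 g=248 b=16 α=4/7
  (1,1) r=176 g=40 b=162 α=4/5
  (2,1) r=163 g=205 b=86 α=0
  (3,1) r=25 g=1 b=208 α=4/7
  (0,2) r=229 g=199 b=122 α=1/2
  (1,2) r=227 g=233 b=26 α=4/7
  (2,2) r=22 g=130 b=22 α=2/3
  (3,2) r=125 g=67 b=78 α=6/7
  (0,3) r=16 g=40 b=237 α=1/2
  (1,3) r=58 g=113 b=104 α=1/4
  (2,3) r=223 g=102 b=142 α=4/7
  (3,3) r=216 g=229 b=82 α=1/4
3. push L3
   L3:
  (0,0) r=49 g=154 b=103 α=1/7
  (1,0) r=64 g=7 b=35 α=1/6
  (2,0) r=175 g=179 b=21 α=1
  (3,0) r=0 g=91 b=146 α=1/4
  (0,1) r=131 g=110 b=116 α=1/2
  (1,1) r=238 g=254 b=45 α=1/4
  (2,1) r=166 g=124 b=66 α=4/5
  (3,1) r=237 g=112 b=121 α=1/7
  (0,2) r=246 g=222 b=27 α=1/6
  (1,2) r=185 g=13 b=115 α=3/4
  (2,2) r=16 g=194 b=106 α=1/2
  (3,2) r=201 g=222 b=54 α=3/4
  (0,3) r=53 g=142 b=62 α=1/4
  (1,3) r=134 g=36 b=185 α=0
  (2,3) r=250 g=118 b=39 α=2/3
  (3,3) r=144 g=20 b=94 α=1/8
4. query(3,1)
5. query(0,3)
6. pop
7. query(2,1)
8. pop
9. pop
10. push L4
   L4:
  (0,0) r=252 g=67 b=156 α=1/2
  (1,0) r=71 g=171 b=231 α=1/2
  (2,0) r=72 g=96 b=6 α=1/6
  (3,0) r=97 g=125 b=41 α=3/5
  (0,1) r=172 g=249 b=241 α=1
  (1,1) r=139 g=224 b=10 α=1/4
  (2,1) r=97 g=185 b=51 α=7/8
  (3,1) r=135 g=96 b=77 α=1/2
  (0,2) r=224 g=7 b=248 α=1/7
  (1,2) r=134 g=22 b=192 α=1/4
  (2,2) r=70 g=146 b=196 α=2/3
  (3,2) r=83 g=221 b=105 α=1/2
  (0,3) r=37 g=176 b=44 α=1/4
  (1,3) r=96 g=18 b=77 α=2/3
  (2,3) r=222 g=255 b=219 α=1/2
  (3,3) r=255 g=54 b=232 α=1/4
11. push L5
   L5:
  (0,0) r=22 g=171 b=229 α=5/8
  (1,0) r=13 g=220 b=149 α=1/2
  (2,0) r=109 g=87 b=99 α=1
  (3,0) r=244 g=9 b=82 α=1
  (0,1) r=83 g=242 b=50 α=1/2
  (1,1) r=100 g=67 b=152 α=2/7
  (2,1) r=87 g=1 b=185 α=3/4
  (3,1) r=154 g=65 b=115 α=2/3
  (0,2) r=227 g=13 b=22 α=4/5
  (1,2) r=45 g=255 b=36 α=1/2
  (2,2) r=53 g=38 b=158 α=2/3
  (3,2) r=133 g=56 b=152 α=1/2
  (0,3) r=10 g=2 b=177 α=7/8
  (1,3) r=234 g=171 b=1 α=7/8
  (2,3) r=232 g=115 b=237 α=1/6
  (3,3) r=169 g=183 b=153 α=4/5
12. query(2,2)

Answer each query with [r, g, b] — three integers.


query (3,1) [L1,L2,L3] — begin 0,0,0
after L1 α=1/2: [37/2, 227/2, 2]
after L2 α=4/7: [311/14, 689/14, 838/7]
after L3 α=1/7: [2592/49, 2851/49, 5875/49]
rounded: [53, 58, 120]

(0,3) stack=L1,L2,L3; from [0,0,0]:
after L1 α=3/4: [471/4, 705/4, 132]
after L2 α=1/2: [535/8, 865/8, 369/2]
after L3 α=1/4: [2029/32, 3731/32, 1231/8]
rounded: [63, 117, 154]

at x=2,y=1 over L1,L2:
after L1 α=1: [249, 203, 229]
after L2 α=0: [249, 203, 229]
rounded: [249, 203, 229]

at x=2,y=2 over L4,L5:
+L4 (α=2/3) → [140/3, 292/3, 392/3]
+L5 (α=2/3) → [458/9, 520/9, 1340/9]
= [51, 58, 149]


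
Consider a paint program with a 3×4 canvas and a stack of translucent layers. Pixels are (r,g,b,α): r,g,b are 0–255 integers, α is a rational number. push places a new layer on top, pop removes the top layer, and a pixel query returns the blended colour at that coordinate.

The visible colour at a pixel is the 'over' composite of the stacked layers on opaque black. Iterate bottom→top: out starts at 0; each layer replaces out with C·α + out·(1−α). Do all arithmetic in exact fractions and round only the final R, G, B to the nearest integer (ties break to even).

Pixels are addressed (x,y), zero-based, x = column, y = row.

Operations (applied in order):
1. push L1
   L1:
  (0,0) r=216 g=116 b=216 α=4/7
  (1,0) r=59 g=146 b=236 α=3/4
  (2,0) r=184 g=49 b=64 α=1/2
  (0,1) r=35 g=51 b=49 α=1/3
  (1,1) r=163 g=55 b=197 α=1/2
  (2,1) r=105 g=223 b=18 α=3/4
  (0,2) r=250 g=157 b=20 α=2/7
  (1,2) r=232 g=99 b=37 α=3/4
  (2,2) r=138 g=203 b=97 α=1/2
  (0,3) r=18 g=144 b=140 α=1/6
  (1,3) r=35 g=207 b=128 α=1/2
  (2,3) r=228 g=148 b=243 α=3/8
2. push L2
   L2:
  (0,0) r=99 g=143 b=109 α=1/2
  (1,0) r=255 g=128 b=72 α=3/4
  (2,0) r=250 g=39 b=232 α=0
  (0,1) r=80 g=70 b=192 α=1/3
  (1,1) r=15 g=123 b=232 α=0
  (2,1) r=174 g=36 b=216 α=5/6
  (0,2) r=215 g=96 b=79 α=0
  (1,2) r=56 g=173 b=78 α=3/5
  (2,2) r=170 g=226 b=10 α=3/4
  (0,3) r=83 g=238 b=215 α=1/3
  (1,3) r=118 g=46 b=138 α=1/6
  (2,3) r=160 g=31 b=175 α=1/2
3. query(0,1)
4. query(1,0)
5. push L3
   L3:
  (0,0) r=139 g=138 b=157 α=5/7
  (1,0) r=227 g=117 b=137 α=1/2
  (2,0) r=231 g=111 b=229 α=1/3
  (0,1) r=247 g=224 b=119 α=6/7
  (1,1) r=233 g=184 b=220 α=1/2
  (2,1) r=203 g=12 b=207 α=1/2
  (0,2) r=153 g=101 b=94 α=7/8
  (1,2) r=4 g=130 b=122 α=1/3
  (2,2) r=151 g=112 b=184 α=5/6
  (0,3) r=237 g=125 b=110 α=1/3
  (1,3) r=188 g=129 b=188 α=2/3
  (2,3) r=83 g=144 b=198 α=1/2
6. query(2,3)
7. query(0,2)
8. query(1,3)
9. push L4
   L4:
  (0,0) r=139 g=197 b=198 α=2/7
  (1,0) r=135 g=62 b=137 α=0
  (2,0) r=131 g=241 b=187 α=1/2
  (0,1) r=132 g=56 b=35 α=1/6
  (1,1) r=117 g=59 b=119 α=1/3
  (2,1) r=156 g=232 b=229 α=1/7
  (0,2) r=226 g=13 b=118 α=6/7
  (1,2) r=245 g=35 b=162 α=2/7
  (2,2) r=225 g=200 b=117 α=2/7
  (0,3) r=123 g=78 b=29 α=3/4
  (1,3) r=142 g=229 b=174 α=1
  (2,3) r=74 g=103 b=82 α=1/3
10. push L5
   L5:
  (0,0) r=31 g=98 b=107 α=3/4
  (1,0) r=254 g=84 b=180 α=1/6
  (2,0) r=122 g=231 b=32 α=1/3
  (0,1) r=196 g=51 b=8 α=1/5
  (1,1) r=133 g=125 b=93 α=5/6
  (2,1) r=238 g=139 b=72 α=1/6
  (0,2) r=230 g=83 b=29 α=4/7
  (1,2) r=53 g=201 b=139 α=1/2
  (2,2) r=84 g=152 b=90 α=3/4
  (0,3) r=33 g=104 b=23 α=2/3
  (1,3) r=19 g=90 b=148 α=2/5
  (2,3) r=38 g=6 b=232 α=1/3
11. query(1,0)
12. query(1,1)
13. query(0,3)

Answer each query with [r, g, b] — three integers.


at x=0,y=1 over L1,L2:
L1 α=1/3: [35/3, 17, 49/3]
L2 α=1/3: [310/9, 104/3, 674/9]
→ [34, 35, 75]

query (1,0) [L1,L2] — begin 0,0,0
+L1 (α=3/4) → [177/4, 219/2, 177]
+L2 (α=3/4) → [3237/16, 987/8, 393/4]
→ [202, 123, 98]

at x=2,y=3 over L1,L2,L3:
+L1 (α=3/8) → [171/2, 111/2, 729/8]
+L2 (α=1/2) → [491/4, 173/4, 2129/16]
+L3 (α=1/2) → [823/8, 749/8, 5297/32]
→ [103, 94, 166]

(0,2) stack=L1,L2,L3; from [0,0,0]:
+L1 (α=2/7) → [500/7, 314/7, 40/7]
+L2 (α=0) → [500/7, 314/7, 40/7]
+L3 (α=7/8) → [7997/56, 5263/56, 2323/28]
rounded: [143, 94, 83]

query (1,3) [L1,L2,L3] — begin 0,0,0
L1 α=1/2: [35/2, 207/2, 64]
L2 α=1/6: [137/4, 1127/12, 229/3]
L3 α=2/3: [547/4, 4223/36, 1357/9]
→ [137, 117, 151]

(1,0) stack=L1,L2,L3,L4,L5; from [0,0,0]:
L1 α=3/4: [177/4, 219/2, 177]
L2 α=3/4: [3237/16, 987/8, 393/4]
L3 α=1/2: [6869/32, 1923/16, 941/8]
L4 α=0: [6869/32, 1923/16, 941/8]
L5 α=1/6: [42473/192, 3653/32, 6145/48]
rounded: [221, 114, 128]

query (1,1) [L1,L2,L3,L4,L5] — begin 0,0,0
L1 α=1/2: [163/2, 55/2, 197/2]
L2 α=0: [163/2, 55/2, 197/2]
L3 α=1/2: [629/4, 423/4, 637/4]
L4 α=1/3: [863/6, 541/6, 875/6]
L5 α=5/6: [4853/36, 4291/36, 3665/36]
rounded: [135, 119, 102]

(0,3) stack=L1,L2,L3,L4,L5; from [0,0,0]:
+L1 (α=1/6) → [3, 24, 70/3]
+L2 (α=1/3) → [89/3, 286/3, 785/9]
+L3 (α=1/3) → [889/9, 947/9, 2560/27]
+L4 (α=3/4) → [2105/18, 3053/36, 4909/108]
+L5 (α=2/3) → [3293/54, 10541/108, 9877/324]
rounded: [61, 98, 30]


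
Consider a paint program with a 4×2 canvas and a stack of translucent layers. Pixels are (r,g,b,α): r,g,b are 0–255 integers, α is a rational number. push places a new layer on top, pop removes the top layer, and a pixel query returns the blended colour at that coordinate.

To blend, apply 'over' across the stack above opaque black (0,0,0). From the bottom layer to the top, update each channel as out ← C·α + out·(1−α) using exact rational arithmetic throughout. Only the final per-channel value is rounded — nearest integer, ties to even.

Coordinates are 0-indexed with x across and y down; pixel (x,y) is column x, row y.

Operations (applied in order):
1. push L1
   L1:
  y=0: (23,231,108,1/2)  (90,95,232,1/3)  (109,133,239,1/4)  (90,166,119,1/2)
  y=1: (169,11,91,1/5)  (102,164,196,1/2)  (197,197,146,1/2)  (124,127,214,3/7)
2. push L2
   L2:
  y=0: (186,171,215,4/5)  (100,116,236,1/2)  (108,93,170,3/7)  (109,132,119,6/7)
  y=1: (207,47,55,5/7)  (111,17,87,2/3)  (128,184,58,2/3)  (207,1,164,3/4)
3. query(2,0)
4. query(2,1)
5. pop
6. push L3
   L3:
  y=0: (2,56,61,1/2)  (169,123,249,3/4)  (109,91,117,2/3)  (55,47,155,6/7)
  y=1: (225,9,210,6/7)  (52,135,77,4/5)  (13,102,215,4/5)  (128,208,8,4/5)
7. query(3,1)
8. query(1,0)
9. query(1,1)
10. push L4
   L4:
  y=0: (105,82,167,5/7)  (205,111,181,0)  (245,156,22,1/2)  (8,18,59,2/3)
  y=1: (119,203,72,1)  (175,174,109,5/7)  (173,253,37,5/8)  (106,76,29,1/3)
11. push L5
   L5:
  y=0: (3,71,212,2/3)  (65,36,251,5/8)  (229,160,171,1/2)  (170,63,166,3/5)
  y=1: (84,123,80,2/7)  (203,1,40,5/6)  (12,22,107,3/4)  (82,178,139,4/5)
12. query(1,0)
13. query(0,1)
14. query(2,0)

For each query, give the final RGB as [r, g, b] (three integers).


at x=2,y=0 over L1,L2:
+L1 (α=1/4) → [109/4, 133/4, 239/4]
+L2 (α=3/7) → [433/7, 412/7, 107]
rounded: [62, 59, 107]

at x=2,y=1 over L1,L2:
after L1 α=1/2: [197/2, 197/2, 73]
after L2 α=2/3: [709/6, 311/2, 63]
= [118, 156, 63]

at x=3,y=1 over L1,L3:
L1 α=3/7: [372/7, 381/7, 642/7]
L3 α=4/5: [3956/35, 1241/7, 866/35]
= [113, 177, 25]

query (1,0) [L1,L3] — begin 0,0,0
L1 α=1/3: [30, 95/3, 232/3]
L3 α=3/4: [537/4, 601/6, 2473/12]
→ [134, 100, 206]

(1,1) stack=L1,L3; from [0,0,0]:
+L1 (α=1/2) → [51, 82, 98]
+L3 (α=4/5) → [259/5, 622/5, 406/5]
rounded: [52, 124, 81]

query (1,0) [L1,L3,L4,L5] — begin 0,0,0
+L1 (α=1/3) → [30, 95/3, 232/3]
+L3 (α=3/4) → [537/4, 601/6, 2473/12]
+L4 (α=0) → [537/4, 601/6, 2473/12]
+L5 (α=5/8) → [2911/32, 961/16, 7493/32]
rounded: [91, 60, 234]

query (0,1) [L1,L3,L4,L5] — begin 0,0,0
L1 α=1/5: [169/5, 11/5, 91/5]
L3 α=6/7: [6919/35, 281/35, 913/5]
L4 α=1: [119, 203, 72]
L5 α=2/7: [109, 1261/7, 520/7]
= [109, 180, 74]

at x=2,y=0 over L1,L3,L4,L5:
after L1 α=1/4: [109/4, 133/4, 239/4]
after L3 α=2/3: [327/4, 287/4, 1175/12]
after L4 α=1/2: [1307/8, 911/8, 1439/24]
after L5 α=1/2: [3139/16, 2191/16, 5543/48]
rounded: [196, 137, 115]


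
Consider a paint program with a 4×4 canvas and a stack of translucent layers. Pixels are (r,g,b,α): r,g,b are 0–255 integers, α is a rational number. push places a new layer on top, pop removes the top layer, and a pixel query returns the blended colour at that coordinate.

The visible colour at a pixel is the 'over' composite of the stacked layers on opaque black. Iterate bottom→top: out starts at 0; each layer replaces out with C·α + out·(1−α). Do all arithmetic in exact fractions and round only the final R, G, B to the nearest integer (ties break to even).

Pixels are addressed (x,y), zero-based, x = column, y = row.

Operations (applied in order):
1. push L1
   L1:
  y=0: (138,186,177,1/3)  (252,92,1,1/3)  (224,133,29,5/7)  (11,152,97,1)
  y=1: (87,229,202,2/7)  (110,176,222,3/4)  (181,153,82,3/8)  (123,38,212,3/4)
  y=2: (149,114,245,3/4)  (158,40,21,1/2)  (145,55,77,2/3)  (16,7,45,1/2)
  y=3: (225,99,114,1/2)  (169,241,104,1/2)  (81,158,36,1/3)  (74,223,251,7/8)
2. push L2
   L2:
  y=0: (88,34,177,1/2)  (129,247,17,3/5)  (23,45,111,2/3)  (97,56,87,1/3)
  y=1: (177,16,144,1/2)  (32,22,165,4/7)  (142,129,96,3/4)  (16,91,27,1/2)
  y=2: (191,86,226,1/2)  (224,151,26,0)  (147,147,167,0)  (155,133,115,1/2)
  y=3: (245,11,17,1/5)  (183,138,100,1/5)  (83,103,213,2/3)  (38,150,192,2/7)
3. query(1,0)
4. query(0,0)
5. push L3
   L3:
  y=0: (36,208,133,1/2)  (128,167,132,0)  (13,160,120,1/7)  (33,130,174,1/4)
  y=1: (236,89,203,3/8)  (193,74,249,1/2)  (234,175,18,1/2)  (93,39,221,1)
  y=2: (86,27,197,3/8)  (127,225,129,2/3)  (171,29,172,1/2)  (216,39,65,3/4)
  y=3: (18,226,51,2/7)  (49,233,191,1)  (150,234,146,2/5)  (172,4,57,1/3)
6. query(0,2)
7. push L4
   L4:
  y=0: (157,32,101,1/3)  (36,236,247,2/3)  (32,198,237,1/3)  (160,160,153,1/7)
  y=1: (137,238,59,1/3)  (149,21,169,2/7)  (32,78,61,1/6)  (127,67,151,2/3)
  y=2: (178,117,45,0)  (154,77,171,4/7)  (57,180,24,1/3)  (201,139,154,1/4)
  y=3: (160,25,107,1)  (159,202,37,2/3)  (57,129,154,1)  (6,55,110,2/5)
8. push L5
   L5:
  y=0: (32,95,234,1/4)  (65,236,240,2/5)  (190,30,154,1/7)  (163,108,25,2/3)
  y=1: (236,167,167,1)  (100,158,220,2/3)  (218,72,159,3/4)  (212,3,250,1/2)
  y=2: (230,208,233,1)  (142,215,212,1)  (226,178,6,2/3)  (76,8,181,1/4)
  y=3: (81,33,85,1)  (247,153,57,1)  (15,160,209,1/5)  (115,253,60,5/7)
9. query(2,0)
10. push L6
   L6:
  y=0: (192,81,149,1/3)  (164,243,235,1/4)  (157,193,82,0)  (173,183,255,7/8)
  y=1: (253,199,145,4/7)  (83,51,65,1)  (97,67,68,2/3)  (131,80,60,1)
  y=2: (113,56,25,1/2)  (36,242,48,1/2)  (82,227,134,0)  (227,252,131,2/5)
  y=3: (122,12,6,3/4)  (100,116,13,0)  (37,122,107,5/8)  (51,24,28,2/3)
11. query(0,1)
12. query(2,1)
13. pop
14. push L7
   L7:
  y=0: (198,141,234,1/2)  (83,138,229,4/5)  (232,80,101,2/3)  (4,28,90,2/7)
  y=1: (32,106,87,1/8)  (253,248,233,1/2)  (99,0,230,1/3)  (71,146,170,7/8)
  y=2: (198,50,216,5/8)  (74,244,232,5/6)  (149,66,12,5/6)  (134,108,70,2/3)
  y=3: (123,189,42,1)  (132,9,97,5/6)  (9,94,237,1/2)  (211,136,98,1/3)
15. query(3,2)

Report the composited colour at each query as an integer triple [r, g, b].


at x=1,y=0 over L1,L2:
after L1 α=1/3: [84, 92/3, 1/3]
after L2 α=3/5: [111, 2407/15, 31/3]
= [111, 160, 10]

at x=0,y=0 over L1,L2:
after L1 α=1/3: [46, 62, 59]
after L2 α=1/2: [67, 48, 118]
= [67, 48, 118]

query (0,2) [L1,L2,L3] — begin 0,0,0
+L1 (α=3/4) → [447/4, 171/2, 735/4]
+L2 (α=1/2) → [1211/8, 343/4, 1639/8]
+L3 (α=3/8) → [8119/64, 2039/32, 12923/64]
→ [127, 64, 202]

at x=2,y=0 over L1,L2,L3,L4,L5:
after L1 α=5/7: [160, 95, 145/7]
after L2 α=2/3: [206/3, 185/3, 1699/21]
after L3 α=1/7: [425/7, 530/7, 4238/49]
after L4 α=1/3: [358/7, 2446/21, 20089/147]
after L5 α=1/7: [3478/49, 5102/49, 47724/343]
= [71, 104, 139]

query (0,1) [L1,L2,L3,L4,L5,L6] — begin 0,0,0
L1 α=2/7: [174/7, 458/7, 404/7]
L2 α=1/2: [1413/14, 285/7, 706/7]
L3 α=3/8: [16977/112, 1647/28, 7793/56]
L4 α=1/3: [24649/168, 4979/42, 9445/84]
L5 α=1: [236, 167, 167]
L6 α=4/7: [1720/7, 1297/7, 1081/7]
→ [246, 185, 154]

at x=2,y=1 over L1,L2,L3,L4,L5,L6:
+L1 (α=3/8) → [543/8, 459/8, 123/4]
+L2 (α=3/4) → [3951/32, 3555/32, 1275/16]
+L3 (α=1/2) → [11439/64, 9155/64, 1563/32]
+L4 (α=1/6) → [59243/384, 50767/384, 9767/192]
+L5 (α=3/4) → [310379/1536, 133711/1536, 101351/768]
+L6 (α=2/3) → [608363/4608, 339535/4608, 205799/2304]
rounded: [132, 74, 89]

(3,2) stack=L1,L2,L3,L4,L5,L7; from [0,0,0]:
after L1 α=1/2: [8, 7/2, 45/2]
after L2 α=1/2: [163/2, 273/4, 275/4]
after L3 α=3/4: [1459/8, 741/16, 1055/16]
after L4 α=1/4: [5985/32, 4447/64, 5629/64]
after L5 α=1/4: [20387/128, 13853/256, 28471/256]
after L7 α=2/3: [54691/384, 69149/768, 21437/256]
rounded: [142, 90, 84]


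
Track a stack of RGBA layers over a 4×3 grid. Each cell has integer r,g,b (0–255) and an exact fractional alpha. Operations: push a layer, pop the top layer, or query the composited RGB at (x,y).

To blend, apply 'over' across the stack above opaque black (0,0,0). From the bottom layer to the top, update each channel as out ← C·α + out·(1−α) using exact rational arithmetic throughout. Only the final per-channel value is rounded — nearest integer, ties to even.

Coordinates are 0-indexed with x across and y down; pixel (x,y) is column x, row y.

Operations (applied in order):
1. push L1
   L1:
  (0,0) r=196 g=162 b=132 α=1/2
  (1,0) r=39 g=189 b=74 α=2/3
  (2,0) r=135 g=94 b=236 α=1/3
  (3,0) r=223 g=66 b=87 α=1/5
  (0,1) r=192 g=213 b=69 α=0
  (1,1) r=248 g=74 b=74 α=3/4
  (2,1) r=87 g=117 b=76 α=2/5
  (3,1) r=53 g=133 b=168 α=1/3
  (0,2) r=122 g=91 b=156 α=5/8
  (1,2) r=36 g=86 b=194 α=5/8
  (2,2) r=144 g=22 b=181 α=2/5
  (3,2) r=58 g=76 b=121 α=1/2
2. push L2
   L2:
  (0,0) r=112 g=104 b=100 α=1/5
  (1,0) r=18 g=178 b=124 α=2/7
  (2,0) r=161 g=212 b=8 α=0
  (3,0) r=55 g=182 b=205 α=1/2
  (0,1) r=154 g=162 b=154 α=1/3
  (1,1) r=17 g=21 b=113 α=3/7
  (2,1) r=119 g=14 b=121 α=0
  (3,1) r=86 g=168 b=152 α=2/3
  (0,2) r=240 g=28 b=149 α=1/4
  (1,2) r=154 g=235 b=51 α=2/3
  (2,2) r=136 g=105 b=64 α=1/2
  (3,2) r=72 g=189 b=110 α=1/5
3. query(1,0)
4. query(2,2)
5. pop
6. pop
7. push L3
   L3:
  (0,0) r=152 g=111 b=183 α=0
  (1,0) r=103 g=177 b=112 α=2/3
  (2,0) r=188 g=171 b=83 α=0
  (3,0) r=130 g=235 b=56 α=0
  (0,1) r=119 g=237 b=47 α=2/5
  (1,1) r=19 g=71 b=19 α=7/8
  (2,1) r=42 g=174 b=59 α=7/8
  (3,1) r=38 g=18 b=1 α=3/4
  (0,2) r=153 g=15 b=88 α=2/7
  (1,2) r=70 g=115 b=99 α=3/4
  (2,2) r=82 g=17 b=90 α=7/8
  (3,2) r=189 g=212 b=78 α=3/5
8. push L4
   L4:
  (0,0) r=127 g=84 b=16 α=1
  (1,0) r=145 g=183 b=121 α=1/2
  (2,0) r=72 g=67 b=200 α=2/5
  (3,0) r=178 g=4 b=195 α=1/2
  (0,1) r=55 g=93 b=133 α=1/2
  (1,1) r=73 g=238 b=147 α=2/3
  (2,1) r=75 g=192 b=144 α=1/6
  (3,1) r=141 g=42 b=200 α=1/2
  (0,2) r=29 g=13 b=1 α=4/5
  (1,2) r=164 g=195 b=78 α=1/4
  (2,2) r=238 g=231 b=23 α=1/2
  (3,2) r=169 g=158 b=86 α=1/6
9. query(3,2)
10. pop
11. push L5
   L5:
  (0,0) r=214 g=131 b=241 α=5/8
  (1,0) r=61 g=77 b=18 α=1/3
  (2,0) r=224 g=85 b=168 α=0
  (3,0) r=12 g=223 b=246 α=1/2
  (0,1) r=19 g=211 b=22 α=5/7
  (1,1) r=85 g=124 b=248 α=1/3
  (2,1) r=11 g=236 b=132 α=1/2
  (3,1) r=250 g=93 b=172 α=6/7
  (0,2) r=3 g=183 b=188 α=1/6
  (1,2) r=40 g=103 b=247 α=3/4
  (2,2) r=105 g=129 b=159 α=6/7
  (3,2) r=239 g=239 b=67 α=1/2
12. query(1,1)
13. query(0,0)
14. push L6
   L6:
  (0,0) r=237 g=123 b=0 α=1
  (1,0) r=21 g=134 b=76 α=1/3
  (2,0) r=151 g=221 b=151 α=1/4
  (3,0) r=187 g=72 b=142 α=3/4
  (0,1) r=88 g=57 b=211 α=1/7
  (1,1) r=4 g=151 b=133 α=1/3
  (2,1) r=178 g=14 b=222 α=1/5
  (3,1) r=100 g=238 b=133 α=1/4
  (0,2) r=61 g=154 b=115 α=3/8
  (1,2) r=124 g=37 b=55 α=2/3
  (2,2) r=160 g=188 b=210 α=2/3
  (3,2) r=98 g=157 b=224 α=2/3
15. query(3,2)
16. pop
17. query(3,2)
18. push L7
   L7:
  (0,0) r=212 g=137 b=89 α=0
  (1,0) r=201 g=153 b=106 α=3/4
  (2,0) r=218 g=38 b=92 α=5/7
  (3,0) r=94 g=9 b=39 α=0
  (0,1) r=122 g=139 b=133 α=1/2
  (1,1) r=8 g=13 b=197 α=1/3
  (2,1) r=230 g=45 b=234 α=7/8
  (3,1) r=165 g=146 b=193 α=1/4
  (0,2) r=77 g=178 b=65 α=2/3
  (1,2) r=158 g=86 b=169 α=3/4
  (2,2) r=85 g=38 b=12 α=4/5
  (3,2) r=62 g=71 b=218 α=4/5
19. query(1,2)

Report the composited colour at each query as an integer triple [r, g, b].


query (1,0) [L1,L2] — begin 0,0,0
after L1 α=2/3: [26, 126, 148/3]
after L2 α=2/7: [166/7, 986/7, 212/3]
→ [24, 141, 71]

at x=2,y=2 over L1,L2:
+L1 (α=2/5) → [288/5, 44/5, 362/5]
+L2 (α=1/2) → [484/5, 569/10, 341/5]
= [97, 57, 68]

query (3,2) [L3,L4] — begin 0,0,0
+L3 (α=3/5) → [567/5, 636/5, 234/5]
+L4 (α=1/6) → [368/3, 397/3, 160/3]
rounded: [123, 132, 53]

at x=1,y=1 over L3,L5:
L3 α=7/8: [133/8, 497/8, 133/8]
L5 α=1/3: [473/12, 331/4, 375/4]
rounded: [39, 83, 94]

at x=0,y=0 over L3,L5:
after L3 α=0: [0, 0, 0]
after L5 α=5/8: [535/4, 655/8, 1205/8]
→ [134, 82, 151]

(3,2) stack=L3,L5,L6; from [0,0,0]:
after L3 α=3/5: [567/5, 636/5, 234/5]
after L5 α=1/2: [881/5, 1831/10, 569/10]
after L6 α=2/3: [1861/15, 1657/10, 1683/10]
= [124, 166, 168]

at x=3,y=2 over L3,L5:
+L3 (α=3/5) → [567/5, 636/5, 234/5]
+L5 (α=1/2) → [881/5, 1831/10, 569/10]
→ [176, 183, 57]

query (1,2) [L3,L5,L7] — begin 0,0,0
after L3 α=3/4: [105/2, 345/4, 297/4]
after L5 α=3/4: [345/8, 1581/16, 3261/16]
after L7 α=3/4: [4137/32, 5709/64, 11373/64]
rounded: [129, 89, 178]


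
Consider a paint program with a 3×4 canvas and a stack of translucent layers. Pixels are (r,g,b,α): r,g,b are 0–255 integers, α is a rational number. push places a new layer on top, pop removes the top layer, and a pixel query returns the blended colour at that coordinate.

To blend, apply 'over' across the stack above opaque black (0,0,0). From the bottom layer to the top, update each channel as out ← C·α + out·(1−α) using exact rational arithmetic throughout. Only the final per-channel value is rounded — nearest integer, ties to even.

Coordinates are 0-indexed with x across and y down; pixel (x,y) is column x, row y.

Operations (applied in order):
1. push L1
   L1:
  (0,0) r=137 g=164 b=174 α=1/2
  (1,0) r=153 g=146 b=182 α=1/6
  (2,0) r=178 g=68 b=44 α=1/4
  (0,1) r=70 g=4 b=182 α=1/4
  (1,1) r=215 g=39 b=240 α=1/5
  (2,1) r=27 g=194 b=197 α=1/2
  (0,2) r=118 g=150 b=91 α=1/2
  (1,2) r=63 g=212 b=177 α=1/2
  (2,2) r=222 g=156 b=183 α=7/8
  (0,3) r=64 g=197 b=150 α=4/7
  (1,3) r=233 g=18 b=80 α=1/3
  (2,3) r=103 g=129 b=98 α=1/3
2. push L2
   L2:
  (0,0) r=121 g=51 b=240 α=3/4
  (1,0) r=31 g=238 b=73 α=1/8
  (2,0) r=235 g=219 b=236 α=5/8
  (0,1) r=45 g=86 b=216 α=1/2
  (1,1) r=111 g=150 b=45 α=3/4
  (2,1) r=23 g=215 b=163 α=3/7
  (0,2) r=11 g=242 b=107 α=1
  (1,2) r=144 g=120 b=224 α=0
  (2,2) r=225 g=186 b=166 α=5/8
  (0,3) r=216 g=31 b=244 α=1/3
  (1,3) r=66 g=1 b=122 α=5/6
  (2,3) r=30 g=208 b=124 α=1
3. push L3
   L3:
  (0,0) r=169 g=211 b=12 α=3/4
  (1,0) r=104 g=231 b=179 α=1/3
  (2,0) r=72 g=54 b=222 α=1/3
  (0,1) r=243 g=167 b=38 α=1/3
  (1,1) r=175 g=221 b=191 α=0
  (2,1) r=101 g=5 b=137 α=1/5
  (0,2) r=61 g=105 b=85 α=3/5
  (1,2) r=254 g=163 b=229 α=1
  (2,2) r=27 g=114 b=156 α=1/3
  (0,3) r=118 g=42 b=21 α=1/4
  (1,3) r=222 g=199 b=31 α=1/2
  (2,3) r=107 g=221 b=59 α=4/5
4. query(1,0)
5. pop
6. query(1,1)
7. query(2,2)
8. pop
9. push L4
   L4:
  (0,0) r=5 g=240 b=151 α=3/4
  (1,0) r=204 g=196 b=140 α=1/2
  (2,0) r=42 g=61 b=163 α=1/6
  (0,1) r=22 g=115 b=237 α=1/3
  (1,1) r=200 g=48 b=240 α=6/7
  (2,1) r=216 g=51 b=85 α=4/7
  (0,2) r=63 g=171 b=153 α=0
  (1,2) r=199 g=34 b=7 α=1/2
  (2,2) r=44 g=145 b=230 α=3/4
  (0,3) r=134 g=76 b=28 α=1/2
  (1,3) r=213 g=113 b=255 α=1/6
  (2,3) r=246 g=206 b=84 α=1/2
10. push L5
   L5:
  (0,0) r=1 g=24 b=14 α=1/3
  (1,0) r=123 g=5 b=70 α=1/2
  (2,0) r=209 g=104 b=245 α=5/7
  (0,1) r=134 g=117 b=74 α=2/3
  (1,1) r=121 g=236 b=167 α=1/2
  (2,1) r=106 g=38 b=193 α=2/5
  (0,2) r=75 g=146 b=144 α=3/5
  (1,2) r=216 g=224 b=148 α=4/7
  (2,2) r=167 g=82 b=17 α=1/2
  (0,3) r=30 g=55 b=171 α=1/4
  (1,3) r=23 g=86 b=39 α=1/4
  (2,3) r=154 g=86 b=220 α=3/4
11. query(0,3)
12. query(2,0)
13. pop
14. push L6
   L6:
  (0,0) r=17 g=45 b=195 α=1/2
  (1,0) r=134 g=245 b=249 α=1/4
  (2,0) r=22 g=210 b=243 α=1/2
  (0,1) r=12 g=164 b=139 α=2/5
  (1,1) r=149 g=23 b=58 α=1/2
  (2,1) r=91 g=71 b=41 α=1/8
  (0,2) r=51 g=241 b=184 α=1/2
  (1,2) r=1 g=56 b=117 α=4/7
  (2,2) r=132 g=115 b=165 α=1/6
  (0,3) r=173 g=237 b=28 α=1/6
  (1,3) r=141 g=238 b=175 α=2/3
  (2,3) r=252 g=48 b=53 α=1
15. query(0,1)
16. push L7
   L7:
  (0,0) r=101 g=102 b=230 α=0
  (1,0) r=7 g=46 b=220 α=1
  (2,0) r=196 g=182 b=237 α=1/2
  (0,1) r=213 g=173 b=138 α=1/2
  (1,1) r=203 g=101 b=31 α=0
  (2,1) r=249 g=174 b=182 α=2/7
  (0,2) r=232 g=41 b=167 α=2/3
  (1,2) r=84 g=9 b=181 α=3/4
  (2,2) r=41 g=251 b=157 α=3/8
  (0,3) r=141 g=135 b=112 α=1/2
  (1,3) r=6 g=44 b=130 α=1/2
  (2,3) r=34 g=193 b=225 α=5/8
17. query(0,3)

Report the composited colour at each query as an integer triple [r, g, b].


at x=1,y=0 over L1,L2,L3:
L1 α=1/6: [51/2, 73/3, 91/3]
L2 α=1/8: [419/16, 1225/24, 107/3]
L3 α=1/3: [417/8, 3997/36, 751/9]
= [52, 111, 83]

query (1,1) [L1,L2] — begin 0,0,0
after L1 α=1/5: [43, 39/5, 48]
after L2 α=3/4: [94, 2289/20, 183/4]
rounded: [94, 114, 46]

query (2,2) [L1,L2] — begin 0,0,0
+L1 (α=7/8) → [777/4, 273/2, 1281/8]
+L2 (α=5/8) → [6831/32, 2679/16, 10483/64]
rounded: [213, 167, 164]

(0,3) stack=L1,L4,L5; from [0,0,0]:
after L1 α=4/7: [256/7, 788/7, 600/7]
after L4 α=1/2: [597/7, 660/7, 398/7]
after L5 α=1/4: [2001/28, 2365/28, 2391/28]
= [71, 84, 85]

at x=2,y=0 over L1,L4,L5:
L1 α=1/4: [89/2, 17, 11]
L4 α=1/6: [529/12, 73/3, 109/3]
L5 α=5/7: [6799/42, 1706/21, 3893/21]
rounded: [162, 81, 185]

(0,1) stack=L1,L4,L6; from [0,0,0]:
after L1 α=1/4: [35/2, 1, 91/2]
after L4 α=1/3: [19, 39, 328/3]
after L6 α=2/5: [81/5, 89, 606/5]
→ [16, 89, 121]

query (0,3) [L1,L4,L6,L7] — begin 0,0,0
L1 α=4/7: [256/7, 788/7, 600/7]
L4 α=1/2: [597/7, 660/7, 398/7]
L6 α=1/6: [2098/21, 1653/14, 1093/21]
L7 α=1/2: [5059/42, 3543/28, 3445/42]
→ [120, 127, 82]


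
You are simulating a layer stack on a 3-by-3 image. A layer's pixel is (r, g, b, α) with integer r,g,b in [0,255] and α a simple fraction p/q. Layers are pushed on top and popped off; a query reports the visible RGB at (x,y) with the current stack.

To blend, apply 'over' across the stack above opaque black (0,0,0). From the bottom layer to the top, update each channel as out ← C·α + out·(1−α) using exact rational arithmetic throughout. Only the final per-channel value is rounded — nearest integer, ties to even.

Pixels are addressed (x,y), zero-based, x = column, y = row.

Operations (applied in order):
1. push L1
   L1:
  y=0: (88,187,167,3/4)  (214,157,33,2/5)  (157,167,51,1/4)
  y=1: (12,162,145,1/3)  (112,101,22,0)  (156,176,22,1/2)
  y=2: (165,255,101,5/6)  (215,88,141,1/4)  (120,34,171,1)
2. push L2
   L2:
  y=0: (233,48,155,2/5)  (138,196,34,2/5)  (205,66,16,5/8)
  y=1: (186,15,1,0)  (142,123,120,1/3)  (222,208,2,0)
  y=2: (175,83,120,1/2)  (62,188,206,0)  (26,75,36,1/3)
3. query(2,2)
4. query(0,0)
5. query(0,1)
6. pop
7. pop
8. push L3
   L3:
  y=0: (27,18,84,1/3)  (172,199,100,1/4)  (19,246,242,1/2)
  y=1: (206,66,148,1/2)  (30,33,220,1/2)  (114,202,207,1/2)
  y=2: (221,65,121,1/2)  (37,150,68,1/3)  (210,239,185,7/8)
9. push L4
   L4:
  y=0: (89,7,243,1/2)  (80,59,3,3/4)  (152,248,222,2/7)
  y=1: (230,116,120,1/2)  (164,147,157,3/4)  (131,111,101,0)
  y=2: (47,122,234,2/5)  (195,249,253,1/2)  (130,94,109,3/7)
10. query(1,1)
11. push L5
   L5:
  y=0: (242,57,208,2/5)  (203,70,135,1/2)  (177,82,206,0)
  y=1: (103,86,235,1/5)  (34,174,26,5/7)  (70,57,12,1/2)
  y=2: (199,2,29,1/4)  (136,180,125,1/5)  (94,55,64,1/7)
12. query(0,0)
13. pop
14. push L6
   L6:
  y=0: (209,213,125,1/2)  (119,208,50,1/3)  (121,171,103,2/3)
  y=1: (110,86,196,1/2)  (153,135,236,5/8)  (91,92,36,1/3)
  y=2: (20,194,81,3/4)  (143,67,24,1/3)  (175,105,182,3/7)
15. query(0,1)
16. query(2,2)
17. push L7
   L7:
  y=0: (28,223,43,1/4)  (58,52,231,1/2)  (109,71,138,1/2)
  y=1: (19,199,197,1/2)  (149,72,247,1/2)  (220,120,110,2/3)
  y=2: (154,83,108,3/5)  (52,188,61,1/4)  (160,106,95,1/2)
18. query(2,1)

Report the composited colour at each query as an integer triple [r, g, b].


(2,2) stack=L1,L2; from [0,0,0]:
+L1 (α=1) → [120, 34, 171]
+L2 (α=1/3) → [266/3, 143/3, 126]
rounded: [89, 48, 126]

query (0,0) [L1,L2] — begin 0,0,0
L1 α=3/4: [66, 561/4, 501/4]
L2 α=2/5: [664/5, 2067/20, 2743/20]
→ [133, 103, 137]

at x=0,y=1 over L1,L2:
+L1 (α=1/3) → [4, 54, 145/3]
+L2 (α=0) → [4, 54, 145/3]
→ [4, 54, 48]

at x=1,y=1 over L3,L4:
+L3 (α=1/2) → [15, 33/2, 110]
+L4 (α=3/4) → [507/4, 915/8, 581/4]
= [127, 114, 145]

query (0,0) [L3,L4,L5] — begin 0,0,0
L3 α=1/3: [9, 6, 28]
L4 α=1/2: [49, 13/2, 271/2]
L5 α=2/5: [631/5, 267/10, 329/2]
= [126, 27, 164]

at x=0,y=1 over L3,L4,L6:
+L3 (α=1/2) → [103, 33, 74]
+L4 (α=1/2) → [333/2, 149/2, 97]
+L6 (α=1/2) → [553/4, 321/4, 293/2]
= [138, 80, 146]

at x=2,y=2 over L3,L4,L6:
L3 α=7/8: [735/4, 1673/8, 1295/8]
L4 α=3/7: [1125/7, 2237/14, 1949/14]
L6 α=3/7: [8175/49, 6679/49, 7720/49]
rounded: [167, 136, 158]

query (2,1) [L3,L4,L6,L7] — begin 0,0,0
after L3 α=1/2: [57, 101, 207/2]
after L4 α=0: [57, 101, 207/2]
after L6 α=1/3: [205/3, 98, 81]
after L7 α=2/3: [1525/9, 338/3, 301/3]
rounded: [169, 113, 100]
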